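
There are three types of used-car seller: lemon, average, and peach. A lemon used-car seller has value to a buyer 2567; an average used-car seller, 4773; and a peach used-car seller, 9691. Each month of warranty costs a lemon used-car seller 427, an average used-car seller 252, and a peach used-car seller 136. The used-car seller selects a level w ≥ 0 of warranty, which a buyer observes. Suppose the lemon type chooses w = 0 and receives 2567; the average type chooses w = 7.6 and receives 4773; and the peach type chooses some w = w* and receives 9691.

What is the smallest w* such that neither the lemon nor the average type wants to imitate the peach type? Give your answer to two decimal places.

27.12

Lemon type (on-path payoff 2567) won't mimic when 2567 ≥ 9691 − 427·w*, i.e. w* ≥ 16.68.
Average type (on-path payoff 4773 − 252×7.6 = 2857.8) won't mimic when 2857.8 ≥ 9691 − 252·w*, i.e. w* ≥ 27.12.
Both must hold, so w* = max(16.68, 27.12) = 27.12. The average type's constraint binds.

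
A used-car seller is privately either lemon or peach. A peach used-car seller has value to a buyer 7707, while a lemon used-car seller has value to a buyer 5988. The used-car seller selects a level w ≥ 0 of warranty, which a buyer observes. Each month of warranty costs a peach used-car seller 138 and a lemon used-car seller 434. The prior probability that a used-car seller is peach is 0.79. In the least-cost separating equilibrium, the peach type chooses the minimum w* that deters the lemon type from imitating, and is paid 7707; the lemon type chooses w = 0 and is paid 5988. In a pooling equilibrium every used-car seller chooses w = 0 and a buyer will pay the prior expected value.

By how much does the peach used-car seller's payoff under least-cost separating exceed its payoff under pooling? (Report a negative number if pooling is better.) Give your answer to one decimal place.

Least-cost separating signal: w* solves 5988 = 7707 − 434·w*, so w* = (7707 − 5988)/434 ≈ 3.9608.
Peach type's separating payoff: 7707 − 138 × w* = 7707 − 138 × (7707 − 5988)/434 = 7707 − 237222/434 ≈ 7160.406.
Pooling payoff: 0.79 × 7707 + 0.21 × 5988 = 7346.01.
Difference: 7160.406 − 7346.01 = -185.604, i.e. -185.6 to one decimal place.
The peach type would prefer the pooling outcome.

-185.6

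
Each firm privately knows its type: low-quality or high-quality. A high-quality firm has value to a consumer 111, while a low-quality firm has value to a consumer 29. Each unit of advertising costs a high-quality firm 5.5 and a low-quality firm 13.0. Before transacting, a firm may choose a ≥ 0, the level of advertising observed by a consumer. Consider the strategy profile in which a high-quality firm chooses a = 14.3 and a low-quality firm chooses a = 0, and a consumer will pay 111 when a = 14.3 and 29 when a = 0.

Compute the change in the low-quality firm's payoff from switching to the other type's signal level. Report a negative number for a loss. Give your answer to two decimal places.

-103.90

Playing a = 0 the low-quality firm receives 29.
Deviating to a = 14.3 brings payment 111 at cost 13.0 × 14.3 = 185.9, netting -74.9.
Gain from deviating: -74.9 − 29 = -103.90.
The gain is negative, so the low-quality type's incentive-compatibility constraint is satisfied.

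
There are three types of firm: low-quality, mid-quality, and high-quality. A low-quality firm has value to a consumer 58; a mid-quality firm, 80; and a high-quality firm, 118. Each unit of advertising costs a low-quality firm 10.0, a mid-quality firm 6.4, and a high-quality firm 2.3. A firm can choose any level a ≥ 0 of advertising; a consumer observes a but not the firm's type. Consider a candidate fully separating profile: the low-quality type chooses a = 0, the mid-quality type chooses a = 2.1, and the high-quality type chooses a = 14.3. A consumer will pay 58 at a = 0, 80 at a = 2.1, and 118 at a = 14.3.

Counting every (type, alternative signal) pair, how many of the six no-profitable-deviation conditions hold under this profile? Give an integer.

5

High-quality (own payoff 118 − 2.3×14.3 = 85.11): to a=0 gives 58 → no gain ✓; to a=2.1 gives 80 − 2.3×2.1 = 75.17 → no gain ✓.
Low-quality (own payoff 58): to a=2.1 gives 80 − 10.0×2.1 = 59 → profitable ✗; to a=14.3 gives 118 − 10.0×14.3 = -25 → no gain ✓.
Mid-quality (own payoff 80 − 6.4×2.1 = 66.56): to a=0 gives 58 → no gain ✓; to a=14.3 gives 118 − 6.4×14.3 = 26.48 → no gain ✓.
5 of the 6 constraints hold; not an equilibrium.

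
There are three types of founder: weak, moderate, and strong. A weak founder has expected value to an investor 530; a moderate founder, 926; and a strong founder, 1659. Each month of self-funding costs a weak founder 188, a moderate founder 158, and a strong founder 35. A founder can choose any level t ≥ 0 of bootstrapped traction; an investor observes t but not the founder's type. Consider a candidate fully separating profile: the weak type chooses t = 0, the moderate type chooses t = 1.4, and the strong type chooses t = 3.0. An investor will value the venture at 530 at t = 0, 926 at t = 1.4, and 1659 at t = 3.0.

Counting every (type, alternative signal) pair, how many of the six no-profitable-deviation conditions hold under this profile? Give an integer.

Weak (own payoff 530): to t=1.4 gives 926 − 188×1.4 = 662.8 → profitable ✗; to t=3.0 gives 1659 − 188×3.0 = 1095 → profitable ✗.
Moderate (own payoff 926 − 158×1.4 = 704.8): to t=0 gives 530 → no gain ✓; to t=3.0 gives 1659 − 158×3.0 = 1185 → profitable ✗.
Strong (own payoff 1659 − 35×3.0 = 1554): to t=0 gives 530 → no gain ✓; to t=1.4 gives 926 − 35×1.4 = 877 → no gain ✓.
3 of the 6 constraints hold; not an equilibrium.

3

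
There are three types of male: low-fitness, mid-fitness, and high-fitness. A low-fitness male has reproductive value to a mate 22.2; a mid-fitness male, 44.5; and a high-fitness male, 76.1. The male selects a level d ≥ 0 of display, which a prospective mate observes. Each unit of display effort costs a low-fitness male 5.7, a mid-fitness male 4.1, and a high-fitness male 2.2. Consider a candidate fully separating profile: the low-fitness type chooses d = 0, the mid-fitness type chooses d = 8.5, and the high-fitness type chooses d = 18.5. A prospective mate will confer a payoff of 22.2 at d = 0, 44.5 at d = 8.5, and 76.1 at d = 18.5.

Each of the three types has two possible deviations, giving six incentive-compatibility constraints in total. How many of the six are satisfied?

High-fitness (own payoff 76.1 − 2.2×18.5 = 35.4): to d=0 gives 22.2 → no gain ✓; to d=8.5 gives 44.5 − 2.2×8.5 = 25.8 → no gain ✓.
Mid-fitness (own payoff 44.5 − 4.1×8.5 = 9.65): to d=0 gives 22.2 → profitable ✗; to d=18.5 gives 76.1 − 4.1×18.5 = 0.25 → no gain ✓.
Low-fitness (own payoff 22.2): to d=8.5 gives 44.5 − 5.7×8.5 = -3.95 → no gain ✓; to d=18.5 gives 76.1 − 5.7×18.5 = -29.35 → no gain ✓.
5 of the 6 constraints hold; not an equilibrium.

5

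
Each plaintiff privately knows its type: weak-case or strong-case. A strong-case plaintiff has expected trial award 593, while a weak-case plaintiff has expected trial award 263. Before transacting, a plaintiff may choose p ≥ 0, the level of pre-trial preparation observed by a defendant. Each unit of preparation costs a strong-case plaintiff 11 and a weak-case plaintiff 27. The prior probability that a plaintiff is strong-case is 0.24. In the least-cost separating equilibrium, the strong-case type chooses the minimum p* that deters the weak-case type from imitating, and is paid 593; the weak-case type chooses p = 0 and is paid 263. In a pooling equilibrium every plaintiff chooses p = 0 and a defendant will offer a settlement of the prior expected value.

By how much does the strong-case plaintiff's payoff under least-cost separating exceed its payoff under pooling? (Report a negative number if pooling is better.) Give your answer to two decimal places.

116.36

Least-cost separating signal: p* solves 263 = 593 − 27·p*, so p* = (593 − 263)/27 ≈ 12.2222.
Strong-case type's separating payoff: 593 − 11 × p* = 593 − 11 × (593 − 263)/27 = 593 − 3630/27 ≈ 458.5556.
Pooling payoff: 0.24 × 593 + 0.76 × 263 = 342.2.
Difference: 458.5556 − 342.2 = 116.3556, i.e. 116.36 to two decimal places.
The strong-case type prefers to separate.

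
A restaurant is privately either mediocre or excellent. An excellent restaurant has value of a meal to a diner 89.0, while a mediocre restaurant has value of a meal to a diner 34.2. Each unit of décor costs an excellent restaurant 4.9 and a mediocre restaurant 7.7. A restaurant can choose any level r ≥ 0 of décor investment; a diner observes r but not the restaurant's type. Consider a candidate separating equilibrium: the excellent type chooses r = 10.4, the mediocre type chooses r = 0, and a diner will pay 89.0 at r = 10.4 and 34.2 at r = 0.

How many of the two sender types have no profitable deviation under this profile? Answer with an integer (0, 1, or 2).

Excellent type: signal → 89.0 − 4.9 × 10.4 = 38.04; deviate to 0 → 34.2. IC holds (38.04 ≥ 34.2).
Mediocre type: stay at 0 → 34.2; mimic → 89.0 − 7.7 × 10.4 = 8.92. IC holds (34.2 ≥ 8.92).
2 of 2 constraints hold, so this is a separating equilibrium.

2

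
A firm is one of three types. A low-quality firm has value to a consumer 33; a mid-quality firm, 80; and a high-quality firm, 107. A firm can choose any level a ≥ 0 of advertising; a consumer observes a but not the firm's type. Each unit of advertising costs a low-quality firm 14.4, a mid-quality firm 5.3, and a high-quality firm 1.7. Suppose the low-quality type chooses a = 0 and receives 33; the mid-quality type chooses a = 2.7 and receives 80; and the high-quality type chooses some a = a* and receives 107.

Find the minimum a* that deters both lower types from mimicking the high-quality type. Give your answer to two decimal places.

Low-quality type (on-path payoff 33) won't mimic when 33 ≥ 107 − 14.4·a*, i.e. a* ≥ 5.14.
Mid-quality type (on-path payoff 80 − 5.3×2.7 = 65.69) won't mimic when 65.69 ≥ 107 − 5.3·a*, i.e. a* ≥ 7.79.
Both must hold, so a* = max(5.14, 7.79) = 7.79. The mid-quality type's constraint binds.

7.79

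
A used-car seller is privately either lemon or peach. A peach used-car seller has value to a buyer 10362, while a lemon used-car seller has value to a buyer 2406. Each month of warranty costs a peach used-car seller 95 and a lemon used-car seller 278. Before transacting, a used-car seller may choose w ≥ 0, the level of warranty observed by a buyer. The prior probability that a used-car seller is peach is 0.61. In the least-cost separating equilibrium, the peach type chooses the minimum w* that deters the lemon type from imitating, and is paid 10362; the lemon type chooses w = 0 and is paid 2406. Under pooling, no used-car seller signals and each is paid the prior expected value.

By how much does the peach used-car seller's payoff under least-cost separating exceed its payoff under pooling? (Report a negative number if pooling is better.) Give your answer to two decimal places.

384.06

Least-cost separating signal: w* solves 2406 = 10362 − 278·w*, so w* = (10362 − 2406)/278 ≈ 28.6187.
Peach type's separating payoff: 10362 − 95 × w* = 10362 − 95 × (10362 − 2406)/278 = 10362 − 755820/278 ≈ 7643.2230.
Pooling payoff: 0.61 × 10362 + 0.39 × 2406 = 7259.16.
Difference: 7643.2230 − 7259.16 = 384.063, i.e. 384.06 to two decimal places.
The peach type prefers to separate.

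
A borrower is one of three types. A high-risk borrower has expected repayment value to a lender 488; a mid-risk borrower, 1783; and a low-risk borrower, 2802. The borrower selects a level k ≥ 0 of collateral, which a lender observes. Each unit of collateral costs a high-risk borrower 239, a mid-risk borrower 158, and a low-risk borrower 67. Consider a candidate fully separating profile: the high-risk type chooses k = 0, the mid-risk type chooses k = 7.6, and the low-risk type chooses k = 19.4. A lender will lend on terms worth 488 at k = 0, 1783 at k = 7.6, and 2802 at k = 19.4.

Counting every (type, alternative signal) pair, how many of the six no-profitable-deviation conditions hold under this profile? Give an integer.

6

High-risk (own payoff 488): to k=7.6 gives 1783 − 239×7.6 = -33.4 → no gain ✓; to k=19.4 gives 2802 − 239×19.4 = -1834.6 → no gain ✓.
Low-risk (own payoff 2802 − 67×19.4 = 1502.2): to k=0 gives 488 → no gain ✓; to k=7.6 gives 1783 − 67×7.6 = 1273.8 → no gain ✓.
Mid-risk (own payoff 1783 − 158×7.6 = 582.2): to k=0 gives 488 → no gain ✓; to k=19.4 gives 2802 − 158×19.4 = -263.2 → no gain ✓.
6 of the 6 constraints hold; this profile is a separating equilibrium.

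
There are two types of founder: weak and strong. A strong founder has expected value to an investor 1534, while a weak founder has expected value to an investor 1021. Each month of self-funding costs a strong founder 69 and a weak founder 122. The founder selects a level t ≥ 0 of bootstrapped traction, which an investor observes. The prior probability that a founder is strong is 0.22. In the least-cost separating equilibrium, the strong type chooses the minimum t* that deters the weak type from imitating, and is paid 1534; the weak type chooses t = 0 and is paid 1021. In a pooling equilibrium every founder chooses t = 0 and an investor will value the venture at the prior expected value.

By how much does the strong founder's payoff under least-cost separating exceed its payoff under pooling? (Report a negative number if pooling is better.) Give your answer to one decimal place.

Least-cost separating signal: t* solves 1021 = 1534 − 122·t*, so t* = (1534 − 1021)/122 ≈ 4.2049.
Strong type's separating payoff: 1534 − 69 × t* = 1534 − 69 × (1534 − 1021)/122 = 1534 − 35397/122 ≈ 1243.861.
Pooling payoff: 0.22 × 1534 + 0.78 × 1021 = 1133.86.
Difference: 1243.861 − 1133.86 = 110.001, i.e. 110.0 to one decimal place.
The strong type prefers to separate.

110.0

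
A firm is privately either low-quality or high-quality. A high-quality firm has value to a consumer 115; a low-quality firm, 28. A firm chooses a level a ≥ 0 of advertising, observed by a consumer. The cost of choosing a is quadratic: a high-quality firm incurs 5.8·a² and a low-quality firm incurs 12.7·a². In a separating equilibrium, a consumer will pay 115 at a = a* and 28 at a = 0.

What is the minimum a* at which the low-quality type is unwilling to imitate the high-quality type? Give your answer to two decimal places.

The low-quality type at a = 0 receives 28; imitating at a* yields 115 − 12.7·a*².
Indifference: 28 = 115 − 12.7·a*², so a*² = (115 − 28) / 12.7 ≈ 6.8504.
a* = √6.8504 ≈ 2.62.

2.62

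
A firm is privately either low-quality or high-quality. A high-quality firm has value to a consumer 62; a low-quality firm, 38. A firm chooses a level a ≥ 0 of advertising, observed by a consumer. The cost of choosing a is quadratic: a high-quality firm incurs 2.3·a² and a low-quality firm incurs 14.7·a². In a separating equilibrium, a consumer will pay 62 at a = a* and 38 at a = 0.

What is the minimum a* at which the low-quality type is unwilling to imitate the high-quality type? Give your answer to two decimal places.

1.28

The low-quality type at a = 0 receives 38; imitating at a* yields 62 − 14.7·a*².
Indifference: 38 = 62 − 14.7·a*², so a*² = (62 − 38) / 14.7 ≈ 1.6327.
a* = √1.6327 ≈ 1.28.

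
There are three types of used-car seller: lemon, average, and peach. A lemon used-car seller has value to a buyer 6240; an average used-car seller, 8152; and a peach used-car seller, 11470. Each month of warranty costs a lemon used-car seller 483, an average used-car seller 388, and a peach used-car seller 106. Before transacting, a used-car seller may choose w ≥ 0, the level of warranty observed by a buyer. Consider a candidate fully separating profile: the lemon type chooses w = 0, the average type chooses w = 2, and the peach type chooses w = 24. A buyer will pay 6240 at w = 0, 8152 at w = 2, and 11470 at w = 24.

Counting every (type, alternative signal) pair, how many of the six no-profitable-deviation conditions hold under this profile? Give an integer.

5

Lemon (own payoff 6240): to w=2 gives 8152 − 483×2 = 7186 → profitable ✗; to w=24 gives 11470 − 483×24 = -122 → no gain ✓.
Average (own payoff 8152 − 388×2 = 7376): to w=0 gives 6240 → no gain ✓; to w=24 gives 11470 − 388×24 = 2158 → no gain ✓.
Peach (own payoff 11470 − 106×24 = 8926): to w=0 gives 6240 → no gain ✓; to w=2 gives 8152 − 106×2 = 7940 → no gain ✓.
5 of the 6 constraints hold; not an equilibrium.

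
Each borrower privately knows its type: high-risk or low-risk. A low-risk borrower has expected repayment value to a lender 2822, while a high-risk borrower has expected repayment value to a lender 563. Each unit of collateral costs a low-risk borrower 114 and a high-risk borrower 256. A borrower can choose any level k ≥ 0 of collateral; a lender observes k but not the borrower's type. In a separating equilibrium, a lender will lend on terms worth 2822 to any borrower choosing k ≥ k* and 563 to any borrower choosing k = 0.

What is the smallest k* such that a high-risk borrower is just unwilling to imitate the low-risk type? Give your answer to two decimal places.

A high-risk borrower choosing k = 0 receives 563.
Imitating at k* instead would pay 2822 at cost 256·k*, netting 2822 − 256·k*.
Indifference: 563 = 2822 − 256·k*, so k* = (2822 − 563) / 256 ≈ 8.82.
This is the high-risk type's binding incentive-compatibility constraint; any k ≥ 8.82 sustains separation on that side.

8.82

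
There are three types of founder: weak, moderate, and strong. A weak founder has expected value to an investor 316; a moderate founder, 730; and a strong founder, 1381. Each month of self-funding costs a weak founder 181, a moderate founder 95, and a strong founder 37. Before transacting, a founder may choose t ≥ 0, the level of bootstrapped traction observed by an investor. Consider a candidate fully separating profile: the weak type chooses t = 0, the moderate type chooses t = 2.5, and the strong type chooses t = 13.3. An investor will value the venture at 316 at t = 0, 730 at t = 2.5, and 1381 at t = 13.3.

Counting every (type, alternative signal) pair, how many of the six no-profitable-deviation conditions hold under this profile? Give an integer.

Moderate (own payoff 730 − 95×2.5 = 492.5): to t=0 gives 316 → no gain ✓; to t=13.3 gives 1381 − 95×13.3 = 117.5 → no gain ✓.
Strong (own payoff 1381 − 37×13.3 = 888.9): to t=0 gives 316 → no gain ✓; to t=2.5 gives 730 − 37×2.5 = 637.5 → no gain ✓.
Weak (own payoff 316): to t=2.5 gives 730 − 181×2.5 = 277.5 → no gain ✓; to t=13.3 gives 1381 − 181×13.3 = -1026.3 → no gain ✓.
6 of the 6 constraints hold; this profile is a separating equilibrium.

6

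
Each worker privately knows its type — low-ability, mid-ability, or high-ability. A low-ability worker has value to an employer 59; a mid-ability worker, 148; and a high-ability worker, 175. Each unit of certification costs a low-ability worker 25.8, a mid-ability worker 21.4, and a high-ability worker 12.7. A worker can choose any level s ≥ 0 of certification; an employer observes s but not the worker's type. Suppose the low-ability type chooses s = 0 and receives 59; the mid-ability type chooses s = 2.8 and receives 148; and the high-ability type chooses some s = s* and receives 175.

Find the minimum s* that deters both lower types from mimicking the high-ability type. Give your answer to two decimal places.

Mid-ability type (on-path payoff 148 − 21.4×2.8 = 88.08) won't mimic when 88.08 ≥ 175 − 21.4·s*, i.e. s* ≥ 4.06.
Low-ability type (on-path payoff 59) won't mimic when 59 ≥ 175 − 25.8·s*, i.e. s* ≥ 4.50.
Both must hold, so s* = max(4.50, 4.06) = 4.50. The low-ability type's constraint binds.

4.50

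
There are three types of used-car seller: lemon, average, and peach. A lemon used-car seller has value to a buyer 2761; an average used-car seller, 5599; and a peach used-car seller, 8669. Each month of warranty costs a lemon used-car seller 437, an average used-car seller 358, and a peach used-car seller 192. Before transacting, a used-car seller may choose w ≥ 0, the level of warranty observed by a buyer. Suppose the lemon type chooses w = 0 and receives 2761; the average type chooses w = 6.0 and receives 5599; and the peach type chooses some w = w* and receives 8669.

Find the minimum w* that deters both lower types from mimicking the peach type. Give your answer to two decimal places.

14.58

Lemon type (on-path payoff 2761) won't mimic when 2761 ≥ 8669 − 437·w*, i.e. w* ≥ 13.52.
Average type (on-path payoff 5599 − 358×6.0 = 3451) won't mimic when 3451 ≥ 8669 − 358·w*, i.e. w* ≥ 14.58.
Both must hold, so w* = max(13.52, 14.58) = 14.58. The average type's constraint binds.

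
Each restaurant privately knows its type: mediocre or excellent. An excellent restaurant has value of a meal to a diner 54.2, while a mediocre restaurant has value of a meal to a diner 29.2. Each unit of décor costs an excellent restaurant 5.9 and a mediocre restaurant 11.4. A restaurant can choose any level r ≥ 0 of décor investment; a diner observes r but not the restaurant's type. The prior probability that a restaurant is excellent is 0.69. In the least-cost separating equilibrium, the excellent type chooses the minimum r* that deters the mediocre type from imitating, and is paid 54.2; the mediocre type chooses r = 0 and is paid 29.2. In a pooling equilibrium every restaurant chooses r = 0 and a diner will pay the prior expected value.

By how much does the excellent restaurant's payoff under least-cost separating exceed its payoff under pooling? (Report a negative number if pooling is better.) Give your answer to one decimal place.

-5.2

Least-cost separating signal: r* solves 29.2 = 54.2 − 11.4·r*, so r* = (54.2 − 29.2)/11.4 ≈ 2.1930.
Excellent type's separating payoff: 54.2 − 5.9 × r* = 54.2 − 5.9 × (54.2 − 29.2)/11.4 = 54.2 − 147.5/11.4 ≈ 41.261.
Pooling payoff: 0.69 × 54.2 + 0.31 × 29.2 = 46.45.
Difference: 41.261 − 46.45 = -5.189, i.e. -5.2 to one decimal place.
The excellent type would prefer the pooling outcome.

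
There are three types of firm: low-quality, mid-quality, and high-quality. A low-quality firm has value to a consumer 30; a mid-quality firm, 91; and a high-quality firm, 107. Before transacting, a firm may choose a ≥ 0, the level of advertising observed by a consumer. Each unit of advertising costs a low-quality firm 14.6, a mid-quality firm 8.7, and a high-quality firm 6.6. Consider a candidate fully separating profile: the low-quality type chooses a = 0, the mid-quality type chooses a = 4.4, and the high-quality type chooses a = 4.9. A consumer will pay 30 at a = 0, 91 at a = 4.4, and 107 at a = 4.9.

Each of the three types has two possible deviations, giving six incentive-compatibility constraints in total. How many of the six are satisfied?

4

Low-quality (own payoff 30): to a=4.4 gives 91 − 14.6×4.4 = 26.76 → no gain ✓; to a=4.9 gives 107 − 14.6×4.9 = 35.46 → profitable ✗.
Mid-quality (own payoff 91 − 8.7×4.4 = 52.72): to a=0 gives 30 → no gain ✓; to a=4.9 gives 107 − 8.7×4.9 = 64.37 → profitable ✗.
High-quality (own payoff 107 − 6.6×4.9 = 74.66): to a=0 gives 30 → no gain ✓; to a=4.4 gives 91 − 6.6×4.4 = 61.96 → no gain ✓.
4 of the 6 constraints hold; not an equilibrium.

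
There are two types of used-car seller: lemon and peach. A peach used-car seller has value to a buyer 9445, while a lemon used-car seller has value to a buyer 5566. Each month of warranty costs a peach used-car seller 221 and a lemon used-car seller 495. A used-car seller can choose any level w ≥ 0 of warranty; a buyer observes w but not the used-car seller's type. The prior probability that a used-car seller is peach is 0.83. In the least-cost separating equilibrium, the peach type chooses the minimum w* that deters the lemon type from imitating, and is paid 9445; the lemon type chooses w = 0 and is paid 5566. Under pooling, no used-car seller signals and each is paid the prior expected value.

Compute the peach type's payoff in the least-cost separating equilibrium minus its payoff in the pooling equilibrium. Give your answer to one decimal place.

-1072.4

Least-cost separating signal: w* solves 5566 = 9445 − 495·w*, so w* = (9445 − 5566)/495 ≈ 7.8364.
Peach type's separating payoff: 9445 − 221 × w* = 9445 − 221 × (9445 − 5566)/495 = 9445 − 857259/495 ≈ 7713.164.
Pooling payoff: 0.83 × 9445 + 0.17 × 5566 = 8785.57.
Difference: 7713.164 − 8785.57 = -1072.406, i.e. -1072.4 to one decimal place.
The peach type would prefer the pooling outcome.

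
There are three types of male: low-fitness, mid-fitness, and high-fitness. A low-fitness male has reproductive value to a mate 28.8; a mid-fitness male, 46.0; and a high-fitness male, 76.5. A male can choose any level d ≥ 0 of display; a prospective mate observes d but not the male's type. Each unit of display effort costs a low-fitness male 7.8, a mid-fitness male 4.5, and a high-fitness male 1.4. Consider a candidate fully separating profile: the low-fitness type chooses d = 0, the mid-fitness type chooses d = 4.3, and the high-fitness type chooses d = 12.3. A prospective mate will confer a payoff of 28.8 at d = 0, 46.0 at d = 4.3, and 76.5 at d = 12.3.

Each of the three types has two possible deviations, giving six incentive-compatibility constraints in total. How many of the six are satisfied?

5

High-fitness (own payoff 76.5 − 1.4×12.3 = 59.28): to d=0 gives 28.8 → no gain ✓; to d=4.3 gives 46.0 − 1.4×4.3 = 39.98 → no gain ✓.
Low-fitness (own payoff 28.8): to d=4.3 gives 46.0 − 7.8×4.3 = 12.46 → no gain ✓; to d=12.3 gives 76.5 − 7.8×12.3 = -19.44 → no gain ✓.
Mid-fitness (own payoff 46.0 − 4.5×4.3 = 26.65): to d=0 gives 28.8 → profitable ✗; to d=12.3 gives 76.5 − 4.5×12.3 = 21.15 → no gain ✓.
5 of the 6 constraints hold; not an equilibrium.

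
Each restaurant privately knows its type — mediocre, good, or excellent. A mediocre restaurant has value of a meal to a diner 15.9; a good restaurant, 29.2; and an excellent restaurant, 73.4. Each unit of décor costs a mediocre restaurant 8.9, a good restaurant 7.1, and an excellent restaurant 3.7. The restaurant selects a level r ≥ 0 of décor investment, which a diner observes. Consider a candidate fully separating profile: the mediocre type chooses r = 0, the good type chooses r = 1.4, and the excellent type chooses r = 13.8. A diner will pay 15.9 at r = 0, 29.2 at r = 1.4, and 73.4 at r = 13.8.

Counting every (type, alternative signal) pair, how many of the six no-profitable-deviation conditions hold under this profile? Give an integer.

4

Good (own payoff 29.2 − 7.1×1.4 = 19.26): to r=0 gives 15.9 → no gain ✓; to r=13.8 gives 73.4 − 7.1×13.8 = -24.58 → no gain ✓.
Mediocre (own payoff 15.9): to r=1.4 gives 29.2 − 8.9×1.4 = 16.74 → profitable ✗; to r=13.8 gives 73.4 − 8.9×13.8 = -49.42 → no gain ✓.
Excellent (own payoff 73.4 − 3.7×13.8 = 22.34): to r=0 gives 15.9 → no gain ✓; to r=1.4 gives 29.2 − 3.7×1.4 = 24.02 → profitable ✗.
4 of the 6 constraints hold; not an equilibrium.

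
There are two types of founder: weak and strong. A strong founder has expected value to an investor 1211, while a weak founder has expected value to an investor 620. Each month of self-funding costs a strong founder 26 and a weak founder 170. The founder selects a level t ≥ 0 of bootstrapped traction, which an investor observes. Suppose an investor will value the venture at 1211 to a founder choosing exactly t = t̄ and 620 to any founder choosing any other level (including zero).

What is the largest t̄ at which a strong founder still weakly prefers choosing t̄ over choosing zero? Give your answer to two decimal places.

Choosing t̄ yields the strong type 1211 − 26·t̄; choosing zero yields 620.
The strong type is indifferent at 1211 − 26·t̄ = 620, i.e. t̄ = (1211 − 620) / 26 ≈ 22.73.
For any t̄ above 22.73 the strong type would rather pool at zero, so separation collapses.

22.73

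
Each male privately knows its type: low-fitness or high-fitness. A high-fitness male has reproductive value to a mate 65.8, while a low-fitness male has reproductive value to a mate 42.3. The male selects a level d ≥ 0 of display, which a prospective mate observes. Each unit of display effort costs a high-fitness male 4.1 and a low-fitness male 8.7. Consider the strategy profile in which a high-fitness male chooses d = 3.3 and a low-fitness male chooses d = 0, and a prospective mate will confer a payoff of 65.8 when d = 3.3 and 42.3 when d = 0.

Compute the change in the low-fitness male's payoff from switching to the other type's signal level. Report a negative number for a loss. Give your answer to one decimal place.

-5.2

Playing d = 0 the low-fitness male receives 42.3.
Deviating to d = 3.3 brings payment 65.8 at cost 8.7 × 3.3 = 28.71, netting 37.09.
Gain from deviating: 37.09 − 42.3 = -5.21, i.e. -5.2 to one decimal place.
The gain is negative, so the low-fitness type's incentive-compatibility constraint is satisfied.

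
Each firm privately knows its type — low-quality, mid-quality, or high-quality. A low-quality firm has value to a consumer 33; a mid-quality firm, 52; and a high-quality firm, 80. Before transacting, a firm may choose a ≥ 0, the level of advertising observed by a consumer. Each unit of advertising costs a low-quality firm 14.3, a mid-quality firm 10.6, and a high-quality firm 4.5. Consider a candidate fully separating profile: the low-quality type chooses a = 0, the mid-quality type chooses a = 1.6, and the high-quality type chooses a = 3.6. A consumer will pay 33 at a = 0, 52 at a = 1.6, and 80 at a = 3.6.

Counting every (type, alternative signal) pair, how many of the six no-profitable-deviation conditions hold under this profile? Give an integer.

Low-quality (own payoff 33): to a=1.6 gives 52 − 14.3×1.6 = 29.12 → no gain ✓; to a=3.6 gives 80 − 14.3×3.6 = 28.52 → no gain ✓.
Mid-quality (own payoff 52 − 10.6×1.6 = 35.04): to a=0 gives 33 → no gain ✓; to a=3.6 gives 80 − 10.6×3.6 = 41.84 → profitable ✗.
High-quality (own payoff 80 − 4.5×3.6 = 63.8): to a=0 gives 33 → no gain ✓; to a=1.6 gives 52 − 4.5×1.6 = 44.8 → no gain ✓.
5 of the 6 constraints hold; not an equilibrium.

5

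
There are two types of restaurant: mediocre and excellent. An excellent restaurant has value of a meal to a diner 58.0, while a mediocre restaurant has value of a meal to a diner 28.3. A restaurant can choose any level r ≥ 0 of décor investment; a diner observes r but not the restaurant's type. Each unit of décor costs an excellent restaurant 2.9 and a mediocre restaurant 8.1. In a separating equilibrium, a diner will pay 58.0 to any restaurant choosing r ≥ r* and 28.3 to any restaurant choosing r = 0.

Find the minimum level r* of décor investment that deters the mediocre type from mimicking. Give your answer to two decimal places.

A mediocre restaurant choosing r = 0 receives 28.3.
Imitating at r* instead would pay 58.0 at cost 8.1·r*, netting 58.0 − 8.1·r*.
Indifference: 28.3 = 58.0 − 8.1·r*, so r* = (58.0 − 28.3) / 8.1 ≈ 3.67.
At r* the mediocre type's incentive constraint just binds; the excellent type strictly prefers r* since its per-unit cost is lower.

3.67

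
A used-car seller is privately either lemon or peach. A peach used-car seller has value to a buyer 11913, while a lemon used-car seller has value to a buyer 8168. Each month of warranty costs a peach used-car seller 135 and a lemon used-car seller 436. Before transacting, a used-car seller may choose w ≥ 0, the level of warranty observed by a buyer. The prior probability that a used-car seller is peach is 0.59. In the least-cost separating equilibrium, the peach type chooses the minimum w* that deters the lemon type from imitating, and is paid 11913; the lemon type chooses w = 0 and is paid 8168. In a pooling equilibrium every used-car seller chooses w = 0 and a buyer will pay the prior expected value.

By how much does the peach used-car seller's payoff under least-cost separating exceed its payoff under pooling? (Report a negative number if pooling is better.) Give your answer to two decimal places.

375.87

Least-cost separating signal: w* solves 8168 = 11913 − 436·w*, so w* = (11913 − 8168)/436 ≈ 8.5894.
Peach type's separating payoff: 11913 − 135 × w* = 11913 − 135 × (11913 − 8168)/436 = 11913 − 505575/436 ≈ 10753.4243.
Pooling payoff: 0.59 × 11913 + 0.41 × 8168 = 10377.55.
Difference: 10753.4243 − 10377.55 = 375.8743, i.e. 375.87 to two decimal places.
The peach type prefers to separate.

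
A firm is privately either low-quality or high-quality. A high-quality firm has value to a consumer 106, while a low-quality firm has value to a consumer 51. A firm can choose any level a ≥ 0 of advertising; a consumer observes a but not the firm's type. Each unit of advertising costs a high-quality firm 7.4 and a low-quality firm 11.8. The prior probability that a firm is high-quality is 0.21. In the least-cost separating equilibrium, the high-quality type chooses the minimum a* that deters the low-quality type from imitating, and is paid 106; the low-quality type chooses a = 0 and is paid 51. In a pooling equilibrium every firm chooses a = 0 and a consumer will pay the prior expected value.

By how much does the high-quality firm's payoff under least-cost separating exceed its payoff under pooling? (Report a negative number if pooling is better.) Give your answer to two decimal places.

Least-cost separating signal: a* solves 51 = 106 − 11.8·a*, so a* = (106 − 51)/11.8 ≈ 4.6610.
High-quality type's separating payoff: 106 − 7.4 × a* = 106 − 7.4 × (106 − 51)/11.8 = 106 − 407/11.8 ≈ 71.5085.
Pooling payoff: 0.21 × 106 + 0.79 × 51 = 62.55.
Difference: 71.5085 − 62.55 = 8.9585, i.e. 8.96 to two decimal places.
The high-quality type prefers to separate.

8.96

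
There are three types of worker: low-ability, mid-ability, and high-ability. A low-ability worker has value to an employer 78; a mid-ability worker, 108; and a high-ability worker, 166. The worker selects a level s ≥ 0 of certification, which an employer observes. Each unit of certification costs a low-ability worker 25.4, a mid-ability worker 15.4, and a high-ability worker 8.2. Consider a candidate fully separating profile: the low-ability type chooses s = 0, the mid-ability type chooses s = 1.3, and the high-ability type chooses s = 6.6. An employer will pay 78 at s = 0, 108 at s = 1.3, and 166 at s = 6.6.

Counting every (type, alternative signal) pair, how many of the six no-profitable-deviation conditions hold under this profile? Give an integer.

6

High-ability (own payoff 166 − 8.2×6.6 = 111.88): to s=0 gives 78 → no gain ✓; to s=1.3 gives 108 − 8.2×1.3 = 97.34 → no gain ✓.
Low-ability (own payoff 78): to s=1.3 gives 108 − 25.4×1.3 = 74.98 → no gain ✓; to s=6.6 gives 166 − 25.4×6.6 = -1.64 → no gain ✓.
Mid-ability (own payoff 108 − 15.4×1.3 = 87.98): to s=0 gives 78 → no gain ✓; to s=6.6 gives 166 − 15.4×6.6 = 64.36 → no gain ✓.
6 of the 6 constraints hold; this profile is a separating equilibrium.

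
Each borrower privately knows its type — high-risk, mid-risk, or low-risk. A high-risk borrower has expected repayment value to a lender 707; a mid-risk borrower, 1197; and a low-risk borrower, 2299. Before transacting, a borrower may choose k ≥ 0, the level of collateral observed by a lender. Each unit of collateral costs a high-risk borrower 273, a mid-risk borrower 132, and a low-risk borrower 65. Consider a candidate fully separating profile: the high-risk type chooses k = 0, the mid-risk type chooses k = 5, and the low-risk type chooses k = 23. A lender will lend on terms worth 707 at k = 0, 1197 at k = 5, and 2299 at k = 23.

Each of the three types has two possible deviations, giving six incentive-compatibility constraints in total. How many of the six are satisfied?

4

Mid-risk (own payoff 1197 − 132×5 = 537): to k=0 gives 707 → profitable ✗; to k=23 gives 2299 − 132×23 = -737 → no gain ✓.
High-risk (own payoff 707): to k=5 gives 1197 − 273×5 = -168 → no gain ✓; to k=23 gives 2299 − 273×23 = -3980 → no gain ✓.
Low-risk (own payoff 2299 − 65×23 = 804): to k=0 gives 707 → no gain ✓; to k=5 gives 1197 − 65×5 = 872 → profitable ✗.
4 of the 6 constraints hold; not an equilibrium.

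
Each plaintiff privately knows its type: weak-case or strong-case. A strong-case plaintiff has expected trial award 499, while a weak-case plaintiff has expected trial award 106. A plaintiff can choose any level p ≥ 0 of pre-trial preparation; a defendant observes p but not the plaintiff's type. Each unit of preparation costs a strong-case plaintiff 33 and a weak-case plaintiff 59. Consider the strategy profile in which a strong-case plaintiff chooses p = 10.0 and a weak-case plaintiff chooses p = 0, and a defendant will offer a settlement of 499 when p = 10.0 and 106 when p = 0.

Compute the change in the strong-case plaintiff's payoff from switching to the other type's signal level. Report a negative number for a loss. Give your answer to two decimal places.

-63.00

Playing p = 10.0 the strong-case plaintiff receives 499 − 33 × 10.0 = 169.
Deviating to p = 0 yields 106 instead.
Gain from deviating: 106 − 169 = -63.00.
The gain is negative, so the strong-case type's incentive-compatibility constraint is satisfied.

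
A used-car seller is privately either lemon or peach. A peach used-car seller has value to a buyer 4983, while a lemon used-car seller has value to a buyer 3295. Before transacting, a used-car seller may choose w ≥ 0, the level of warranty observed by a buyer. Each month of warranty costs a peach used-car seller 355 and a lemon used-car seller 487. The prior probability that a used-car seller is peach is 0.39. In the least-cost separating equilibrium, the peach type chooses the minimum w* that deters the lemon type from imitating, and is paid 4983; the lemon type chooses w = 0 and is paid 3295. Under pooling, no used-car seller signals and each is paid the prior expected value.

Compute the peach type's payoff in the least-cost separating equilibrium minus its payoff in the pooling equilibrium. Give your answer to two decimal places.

-200.79

Least-cost separating signal: w* solves 3295 = 4983 − 487·w*, so w* = (4983 − 3295)/487 ≈ 3.4661.
Peach type's separating payoff: 4983 − 355 × w* = 4983 − 355 × (4983 − 3295)/487 = 4983 − 599240/487 ≈ 3752.5277.
Pooling payoff: 0.39 × 4983 + 0.61 × 3295 = 3953.32.
Difference: 3752.5277 − 3953.32 = -200.7923, i.e. -200.79 to two decimal places.
The peach type would prefer the pooling outcome.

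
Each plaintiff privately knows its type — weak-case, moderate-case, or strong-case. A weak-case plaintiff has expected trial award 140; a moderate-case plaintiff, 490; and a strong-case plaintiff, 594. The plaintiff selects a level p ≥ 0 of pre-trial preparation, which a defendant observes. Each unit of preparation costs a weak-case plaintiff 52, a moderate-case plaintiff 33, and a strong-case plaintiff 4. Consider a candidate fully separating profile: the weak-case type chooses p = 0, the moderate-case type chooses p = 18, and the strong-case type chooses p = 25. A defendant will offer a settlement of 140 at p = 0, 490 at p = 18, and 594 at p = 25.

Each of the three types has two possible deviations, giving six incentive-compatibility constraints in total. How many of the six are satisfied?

5

Strong-case (own payoff 594 − 4×25 = 494): to p=0 gives 140 → no gain ✓; to p=18 gives 490 − 4×18 = 418 → no gain ✓.
Weak-case (own payoff 140): to p=18 gives 490 − 52×18 = -446 → no gain ✓; to p=25 gives 594 − 52×25 = -706 → no gain ✓.
Moderate-case (own payoff 490 − 33×18 = -104): to p=0 gives 140 → profitable ✗; to p=25 gives 594 − 33×25 = -231 → no gain ✓.
5 of the 6 constraints hold; not an equilibrium.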